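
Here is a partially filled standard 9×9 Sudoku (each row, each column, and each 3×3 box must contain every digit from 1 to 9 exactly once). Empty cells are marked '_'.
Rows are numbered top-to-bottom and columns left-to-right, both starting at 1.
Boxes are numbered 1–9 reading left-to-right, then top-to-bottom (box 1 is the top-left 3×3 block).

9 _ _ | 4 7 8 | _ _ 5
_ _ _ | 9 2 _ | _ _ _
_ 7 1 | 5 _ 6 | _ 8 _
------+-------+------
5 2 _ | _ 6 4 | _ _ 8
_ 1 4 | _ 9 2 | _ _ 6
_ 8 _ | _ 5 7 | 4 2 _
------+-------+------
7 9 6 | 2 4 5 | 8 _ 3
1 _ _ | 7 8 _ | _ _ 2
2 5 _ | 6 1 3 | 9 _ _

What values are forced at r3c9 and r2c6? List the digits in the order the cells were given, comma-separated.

For r3c9:
  Consider where 9 can go in row 3.
  r3c1 is out (column 1 already has a 9).
  r3c5 is out (column 5 already has a 9).
  r3c7 is out (column 7 already has a 9).
  So the only cell in row 3 that can hold 9 is r3c9.
  So r3c9 = 9.
For r2c6:
  Row 2 already contains {2, 9}.
  Column 6 already contains {2, 3, 4, 5, 6, 7, 8}.
  Its 3×3 block (box 2) already contains {2, 4, 5, 6, 7, 8, 9}.
  The only value from 1–9 not eliminated is 1, so r2c6 = 1.

9,1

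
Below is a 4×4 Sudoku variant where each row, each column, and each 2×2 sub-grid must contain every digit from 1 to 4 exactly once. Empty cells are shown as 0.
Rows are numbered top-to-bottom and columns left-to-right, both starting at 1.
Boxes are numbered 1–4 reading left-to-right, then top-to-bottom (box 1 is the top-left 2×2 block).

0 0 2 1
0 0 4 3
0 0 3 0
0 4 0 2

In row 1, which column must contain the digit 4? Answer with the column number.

1

Consider where 4 can go in row 1.
r1c2 is out (column 2 already has a 4).
So the only cell in row 1 that can hold 4 is r1c1.
That is column 1.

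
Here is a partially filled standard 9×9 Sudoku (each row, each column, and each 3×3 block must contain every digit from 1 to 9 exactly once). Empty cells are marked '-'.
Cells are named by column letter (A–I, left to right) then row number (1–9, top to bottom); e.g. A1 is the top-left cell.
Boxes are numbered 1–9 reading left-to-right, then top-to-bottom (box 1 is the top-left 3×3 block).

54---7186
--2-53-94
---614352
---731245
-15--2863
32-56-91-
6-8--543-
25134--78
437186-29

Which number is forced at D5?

4

Cell D5 itself could take any of {4, 9} by direct elimination.
Consider where 4 can go in row 5.
A5 is out (column A already has a 4).
E5 is out (column E already has a 4).
So the only cell in row 5 that can hold 4 is D5.
Therefore D5 = 4.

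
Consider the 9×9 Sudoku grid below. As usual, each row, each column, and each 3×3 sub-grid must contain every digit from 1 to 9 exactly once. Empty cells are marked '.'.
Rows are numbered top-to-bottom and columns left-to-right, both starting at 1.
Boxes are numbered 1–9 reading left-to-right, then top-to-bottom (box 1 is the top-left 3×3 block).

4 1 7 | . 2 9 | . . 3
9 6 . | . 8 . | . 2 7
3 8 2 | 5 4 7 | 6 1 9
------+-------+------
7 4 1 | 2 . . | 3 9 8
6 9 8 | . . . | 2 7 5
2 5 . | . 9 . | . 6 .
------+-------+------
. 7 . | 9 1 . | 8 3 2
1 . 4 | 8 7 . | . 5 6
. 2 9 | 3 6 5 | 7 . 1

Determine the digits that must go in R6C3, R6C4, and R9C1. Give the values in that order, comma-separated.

For R6C3:
  Row 6 already contains {2, 5, 6, 9}.
  Column 3 already contains {1, 2, 4, 7, 8, 9}.
  Its 3×3 block (box 4) already contains {1, 2, 4, 5, 6, 7, 8, 9}.
  The only value from 1–9 not eliminated is 3, so R6C3 = 3.
For R6C4:
  Consider where 7 can go in column 4.
  R1C4 is out (row 1 already has a 7).
  R2C4 is out (row 2 already has a 7).
  R5C4 is out (row 5 already has a 7).
  So the only cell in column 4 that can hold 7 is R6C4.
  So R6C4 = 7.
For R9C1:
  Row 9 already contains {1, 2, 3, 5, 6, 7, 9}.
  Column 1 already contains {1, 2, 3, 4, 6, 7, 9}.
  Its 3×3 block (box 7) already contains {1, 2, 4, 7, 9}.
  The only value from 1–9 not eliminated is 8, so R9C1 = 8.

3,7,8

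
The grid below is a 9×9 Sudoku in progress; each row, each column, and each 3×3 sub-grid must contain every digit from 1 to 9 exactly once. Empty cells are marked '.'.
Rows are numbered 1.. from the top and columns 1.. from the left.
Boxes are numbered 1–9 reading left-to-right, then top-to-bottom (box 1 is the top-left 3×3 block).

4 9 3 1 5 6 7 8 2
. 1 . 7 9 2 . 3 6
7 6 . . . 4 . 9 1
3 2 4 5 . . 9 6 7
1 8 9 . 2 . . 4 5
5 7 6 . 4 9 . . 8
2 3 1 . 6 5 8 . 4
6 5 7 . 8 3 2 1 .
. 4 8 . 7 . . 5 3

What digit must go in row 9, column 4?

Cell row 9, column 4 itself could take any of {2, 9} by direct elimination.
Consider where 2 can go in column 4.
row 3, column 4 is out (box 2 already has a 2).
row 5, column 4 is out (row 5 already has a 2).
row 6, column 4 is out (box 5 already has a 2).
row 7, column 4 is out (row 7 already has a 2).
row 8, column 4 is out (row 8 already has a 2).
So the only cell in column 4 that can hold 2 is row 9, column 4.
Therefore row 9, column 4 = 2.

2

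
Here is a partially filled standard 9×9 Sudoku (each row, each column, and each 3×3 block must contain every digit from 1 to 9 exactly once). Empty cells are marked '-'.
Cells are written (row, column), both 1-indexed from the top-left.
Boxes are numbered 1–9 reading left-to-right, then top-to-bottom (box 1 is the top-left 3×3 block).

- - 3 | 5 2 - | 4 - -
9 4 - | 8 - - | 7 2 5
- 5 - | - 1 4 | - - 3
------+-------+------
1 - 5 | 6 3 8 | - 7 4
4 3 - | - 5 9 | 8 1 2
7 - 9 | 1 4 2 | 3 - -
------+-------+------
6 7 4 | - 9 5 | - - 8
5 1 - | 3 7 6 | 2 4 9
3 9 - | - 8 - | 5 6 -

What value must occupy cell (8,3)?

8

Row 8 already contains {1, 2, 3, 4, 5, 6, 7, 9}.
Column 3 already contains {3, 4, 5, 9}.
Its 3×3 block (box 7) already contains {1, 3, 4, 5, 6, 7, 9}.
The only value from 1–9 not eliminated is 8, so (8,3) = 8.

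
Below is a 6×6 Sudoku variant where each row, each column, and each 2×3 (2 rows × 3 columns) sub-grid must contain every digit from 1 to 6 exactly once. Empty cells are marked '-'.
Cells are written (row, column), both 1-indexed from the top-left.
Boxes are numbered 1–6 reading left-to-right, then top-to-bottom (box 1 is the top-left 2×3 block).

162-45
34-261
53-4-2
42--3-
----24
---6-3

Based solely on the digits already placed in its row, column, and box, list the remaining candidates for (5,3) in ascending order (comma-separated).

Row 5 already contains {2, 4}.
Column 3 already contains {2}.
Its 2×3 block (box 5) already contains {}.
Removing those from 1–6 leaves {1, 3, 5, 6} as the candidates for (5,3).

1,3,5,6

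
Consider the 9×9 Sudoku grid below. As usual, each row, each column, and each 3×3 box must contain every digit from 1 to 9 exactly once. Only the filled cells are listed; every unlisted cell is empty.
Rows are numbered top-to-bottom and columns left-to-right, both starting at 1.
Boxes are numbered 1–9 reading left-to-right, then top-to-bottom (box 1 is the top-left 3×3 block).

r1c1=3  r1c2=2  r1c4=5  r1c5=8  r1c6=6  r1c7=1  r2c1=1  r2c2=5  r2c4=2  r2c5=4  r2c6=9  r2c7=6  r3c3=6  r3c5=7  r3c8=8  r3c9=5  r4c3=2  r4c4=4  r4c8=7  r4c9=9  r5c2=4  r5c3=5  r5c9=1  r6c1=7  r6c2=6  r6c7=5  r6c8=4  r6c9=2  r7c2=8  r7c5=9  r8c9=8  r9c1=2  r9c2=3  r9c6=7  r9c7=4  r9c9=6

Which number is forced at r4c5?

6

Cell r4c5 itself could take any of {1, 3, 5, 6} by direct elimination.
Consider where 6 can go in row 4.
r4c1 is out (box 4 already has a 6).
r4c2 is out (column 2 already has a 6).
r4c6 is out (column 6 already has a 6).
r4c7 is out (column 7 already has a 6).
So the only cell in row 4 that can hold 6 is r4c5.
Therefore r4c5 = 6.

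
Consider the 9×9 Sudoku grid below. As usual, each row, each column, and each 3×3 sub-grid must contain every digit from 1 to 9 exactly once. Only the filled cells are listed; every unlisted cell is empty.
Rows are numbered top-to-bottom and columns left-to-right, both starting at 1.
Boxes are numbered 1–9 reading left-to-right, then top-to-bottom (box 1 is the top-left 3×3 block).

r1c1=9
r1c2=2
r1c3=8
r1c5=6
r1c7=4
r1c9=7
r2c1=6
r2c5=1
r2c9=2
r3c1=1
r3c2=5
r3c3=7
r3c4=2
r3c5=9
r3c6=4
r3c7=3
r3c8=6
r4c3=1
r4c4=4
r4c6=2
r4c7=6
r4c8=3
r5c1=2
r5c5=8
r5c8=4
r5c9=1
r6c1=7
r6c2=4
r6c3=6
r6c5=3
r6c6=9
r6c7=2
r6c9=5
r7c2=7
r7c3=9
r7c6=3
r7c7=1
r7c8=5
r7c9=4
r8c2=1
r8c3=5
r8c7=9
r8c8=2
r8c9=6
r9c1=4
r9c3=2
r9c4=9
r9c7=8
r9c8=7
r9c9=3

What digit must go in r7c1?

8

Row 7 already contains {1, 3, 4, 5, 7, 9}.
Column 1 already contains {1, 2, 4, 6, 7, 9}.
Its 3×3 block (box 7) already contains {1, 2, 4, 5, 7, 9}.
The only value from 1–9 not eliminated is 8, so r7c1 = 8.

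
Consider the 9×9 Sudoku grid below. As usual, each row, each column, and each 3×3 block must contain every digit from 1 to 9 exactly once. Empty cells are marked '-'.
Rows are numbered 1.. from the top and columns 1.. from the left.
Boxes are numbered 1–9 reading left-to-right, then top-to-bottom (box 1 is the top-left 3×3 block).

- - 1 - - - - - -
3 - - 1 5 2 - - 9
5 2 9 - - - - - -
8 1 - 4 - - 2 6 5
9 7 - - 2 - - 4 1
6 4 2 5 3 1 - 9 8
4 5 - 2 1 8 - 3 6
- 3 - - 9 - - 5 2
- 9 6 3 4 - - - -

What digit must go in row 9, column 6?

5

Cell row 9, column 6 itself could take any of {5, 7} by direct elimination.
Consider where 5 can go in box 8.
row 8, column 4 is out (row 8 already has a 5).
row 8, column 6 is out (row 8 already has a 5).
So the only cell in box 8 that can hold 5 is row 9, column 6.
Therefore row 9, column 6 = 5.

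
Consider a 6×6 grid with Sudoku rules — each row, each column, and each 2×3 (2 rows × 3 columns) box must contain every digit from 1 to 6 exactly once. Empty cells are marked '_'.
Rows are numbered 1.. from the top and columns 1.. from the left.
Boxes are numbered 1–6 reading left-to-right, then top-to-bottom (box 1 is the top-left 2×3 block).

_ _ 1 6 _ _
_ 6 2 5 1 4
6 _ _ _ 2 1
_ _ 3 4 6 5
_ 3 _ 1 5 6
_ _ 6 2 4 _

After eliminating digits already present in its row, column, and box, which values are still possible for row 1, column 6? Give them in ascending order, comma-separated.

2,3

Row 1 already contains {1, 6}.
Column 6 already contains {1, 4, 5, 6}.
Its 2×3 block (box 2) already contains {1, 4, 5, 6}.
Removing those from 1–6 leaves {2, 3} as the candidates for row 1, column 6.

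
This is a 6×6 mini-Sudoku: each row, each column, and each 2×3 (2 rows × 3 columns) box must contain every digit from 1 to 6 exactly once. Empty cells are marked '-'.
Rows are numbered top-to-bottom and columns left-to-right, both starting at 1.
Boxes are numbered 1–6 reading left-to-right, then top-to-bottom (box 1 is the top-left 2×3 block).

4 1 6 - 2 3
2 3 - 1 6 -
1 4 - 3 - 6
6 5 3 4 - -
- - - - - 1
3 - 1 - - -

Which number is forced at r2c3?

5

Row 2 already contains {1, 2, 3, 6}.
Column 3 already contains {1, 3, 6}.
Its 2×3 block (box 1) already contains {1, 2, 3, 4, 6}.
The only value from 1–6 not eliminated is 5, so r2c3 = 5.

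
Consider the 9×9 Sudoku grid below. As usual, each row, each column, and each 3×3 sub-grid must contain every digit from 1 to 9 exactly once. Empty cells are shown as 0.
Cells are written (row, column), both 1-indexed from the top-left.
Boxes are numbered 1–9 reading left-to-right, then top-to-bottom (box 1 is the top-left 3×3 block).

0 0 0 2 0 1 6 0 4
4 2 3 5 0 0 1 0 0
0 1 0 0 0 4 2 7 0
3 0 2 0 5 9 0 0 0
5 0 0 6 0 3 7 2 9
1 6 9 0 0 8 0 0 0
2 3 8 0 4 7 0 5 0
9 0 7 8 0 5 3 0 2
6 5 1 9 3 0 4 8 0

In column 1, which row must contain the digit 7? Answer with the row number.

Consider where 7 can go in column 1.
(3,1) is out (row 3 already has a 7).
So the only cell in column 1 that can hold 7 is (1,1).
That is row 1.

1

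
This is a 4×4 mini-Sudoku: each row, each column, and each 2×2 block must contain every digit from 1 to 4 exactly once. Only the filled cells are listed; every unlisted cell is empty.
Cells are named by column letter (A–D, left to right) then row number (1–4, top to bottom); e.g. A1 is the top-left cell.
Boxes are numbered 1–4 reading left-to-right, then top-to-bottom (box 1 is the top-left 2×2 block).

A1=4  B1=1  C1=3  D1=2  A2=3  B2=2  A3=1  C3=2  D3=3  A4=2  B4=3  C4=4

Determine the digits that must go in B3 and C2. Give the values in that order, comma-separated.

4,1

For B3:
  Row 3 already contains {1, 2, 3}.
  Column B already contains {1, 2, 3}.
  Its 2×2 block (box 3) already contains {1, 2, 3}.
  The only value from 1–4 not eliminated is 4, so B3 = 4.
For C2:
  Row 2 already contains {2, 3}.
  Column C already contains {2, 3, 4}.
  Its 2×2 block (box 2) already contains {2, 3}.
  The only value from 1–4 not eliminated is 1, so C2 = 1.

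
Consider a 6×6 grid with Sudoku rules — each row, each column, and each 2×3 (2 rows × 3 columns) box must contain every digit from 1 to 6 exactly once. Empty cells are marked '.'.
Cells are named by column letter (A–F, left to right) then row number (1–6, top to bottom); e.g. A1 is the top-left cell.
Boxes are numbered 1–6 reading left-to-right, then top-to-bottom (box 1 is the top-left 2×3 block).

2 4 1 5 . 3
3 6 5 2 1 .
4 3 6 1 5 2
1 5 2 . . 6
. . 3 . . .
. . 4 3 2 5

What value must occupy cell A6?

Row 6 already contains {2, 3, 4, 5}.
Column A already contains {1, 2, 3, 4}.
Its 2×3 block (box 5) already contains {3, 4}.
The only value from 1–6 not eliminated is 6, so A6 = 6.

6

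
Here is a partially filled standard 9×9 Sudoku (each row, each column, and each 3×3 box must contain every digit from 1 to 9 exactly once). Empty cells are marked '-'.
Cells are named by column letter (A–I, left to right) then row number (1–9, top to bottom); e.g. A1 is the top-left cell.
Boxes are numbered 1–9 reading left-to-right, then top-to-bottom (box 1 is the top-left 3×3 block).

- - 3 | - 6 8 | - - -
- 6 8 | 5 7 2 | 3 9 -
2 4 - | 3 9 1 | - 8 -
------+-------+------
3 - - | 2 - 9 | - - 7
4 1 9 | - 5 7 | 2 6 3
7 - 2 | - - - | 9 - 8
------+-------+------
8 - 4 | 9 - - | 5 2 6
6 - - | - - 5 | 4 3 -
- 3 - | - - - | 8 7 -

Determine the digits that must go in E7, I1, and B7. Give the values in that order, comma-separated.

1,2,7

For E7:
  Consider where 1 can go in row 7.
  B7 is out (column B already has a 1).
  F7 is out (column F already has a 1).
  So the only cell in row 7 that can hold 1 is E7.
  So E7 = 1.
For I1:
  Consider where 2 can go in column I.
  I2 is out (row 2 already has a 2).
  I3 is out (row 3 already has a 2).
  I8 is out (box 9 already has a 2).
  I9 is out (box 9 already has a 2).
  So the only cell in column I that can hold 2 is I1.
  So I1 = 2.
For B7:
  Row 7 already contains {2, 4, 5, 6, 8, 9}.
  Column B already contains {1, 3, 4, 6}.
  Its 3×3 block (box 7) already contains {3, 4, 6, 8}.
  The only value from 1–9 not eliminated is 7, so B7 = 7.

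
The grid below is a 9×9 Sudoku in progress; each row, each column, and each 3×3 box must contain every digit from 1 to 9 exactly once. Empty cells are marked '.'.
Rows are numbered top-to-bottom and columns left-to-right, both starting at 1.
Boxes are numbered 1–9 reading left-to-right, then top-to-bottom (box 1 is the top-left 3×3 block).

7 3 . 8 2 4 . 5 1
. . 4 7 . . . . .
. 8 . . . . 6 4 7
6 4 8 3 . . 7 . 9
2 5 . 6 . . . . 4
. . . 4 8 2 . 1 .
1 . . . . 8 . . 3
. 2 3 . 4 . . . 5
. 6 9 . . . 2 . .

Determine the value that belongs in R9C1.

4

Cell R9C1 itself could take any of {4, 5, 8} by direct elimination.
Consider where 4 can go in box 7.
R7C2 is out (column 2 already has a 4).
R7C3 is out (column 3 already has a 4).
R8C1 is out (row 8 already has a 4).
So the only cell in box 7 that can hold 4 is R9C1.
Therefore R9C1 = 4.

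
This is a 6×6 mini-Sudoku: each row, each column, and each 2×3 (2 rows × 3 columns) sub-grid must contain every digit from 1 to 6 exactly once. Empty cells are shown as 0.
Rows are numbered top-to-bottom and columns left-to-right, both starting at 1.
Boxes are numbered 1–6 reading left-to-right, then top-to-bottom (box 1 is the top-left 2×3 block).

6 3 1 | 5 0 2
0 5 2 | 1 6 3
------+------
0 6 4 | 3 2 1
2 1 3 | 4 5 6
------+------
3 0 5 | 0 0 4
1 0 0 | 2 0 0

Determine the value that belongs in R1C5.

Row 1 already contains {1, 2, 3, 5, 6}.
Column 5 already contains {2, 5, 6}.
Its 2×3 block (box 2) already contains {1, 2, 3, 5, 6}.
The only value from 1–6 not eliminated is 4, so R1C5 = 4.

4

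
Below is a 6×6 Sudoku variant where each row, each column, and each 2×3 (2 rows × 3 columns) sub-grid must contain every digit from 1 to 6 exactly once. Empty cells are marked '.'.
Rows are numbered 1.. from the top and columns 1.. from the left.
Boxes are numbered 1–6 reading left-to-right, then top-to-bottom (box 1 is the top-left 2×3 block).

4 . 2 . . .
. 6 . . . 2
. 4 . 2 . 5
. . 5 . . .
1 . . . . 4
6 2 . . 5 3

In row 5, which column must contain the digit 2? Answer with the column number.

5

Consider where 2 can go in row 5.
row 5, column 2 is out (column 2 already has a 2).
row 5, column 3 is out (column 3 already has a 2).
row 5, column 4 is out (column 4 already has a 2).
So the only cell in row 5 that can hold 2 is row 5, column 5.
That is column 5.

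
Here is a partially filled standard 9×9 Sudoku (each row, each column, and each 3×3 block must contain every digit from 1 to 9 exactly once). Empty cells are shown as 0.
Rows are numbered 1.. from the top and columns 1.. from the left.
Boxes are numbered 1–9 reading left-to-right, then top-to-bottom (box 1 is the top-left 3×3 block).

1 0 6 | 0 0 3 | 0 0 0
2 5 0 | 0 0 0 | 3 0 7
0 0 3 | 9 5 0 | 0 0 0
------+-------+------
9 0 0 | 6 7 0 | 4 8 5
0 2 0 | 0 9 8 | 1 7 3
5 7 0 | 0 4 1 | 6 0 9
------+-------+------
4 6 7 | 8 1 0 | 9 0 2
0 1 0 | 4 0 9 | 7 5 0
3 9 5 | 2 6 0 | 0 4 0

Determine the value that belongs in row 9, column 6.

7

Row 9 already contains {2, 3, 4, 5, 6, 9}.
Column 6 already contains {1, 3, 8, 9}.
Its 3×3 block (box 8) already contains {1, 2, 4, 6, 8, 9}.
The only value from 1–9 not eliminated is 7, so row 9, column 6 = 7.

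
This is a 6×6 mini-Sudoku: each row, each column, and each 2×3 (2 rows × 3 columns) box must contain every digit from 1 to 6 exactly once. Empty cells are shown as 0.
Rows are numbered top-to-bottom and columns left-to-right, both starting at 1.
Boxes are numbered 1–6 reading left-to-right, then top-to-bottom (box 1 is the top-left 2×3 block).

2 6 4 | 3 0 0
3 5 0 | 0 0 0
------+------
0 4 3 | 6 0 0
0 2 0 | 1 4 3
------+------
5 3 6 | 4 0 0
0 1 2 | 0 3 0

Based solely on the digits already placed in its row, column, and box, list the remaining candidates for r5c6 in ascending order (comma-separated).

1,2

Row 5 already contains {3, 4, 5, 6}.
Column 6 already contains {3}.
Its 2×3 block (box 6) already contains {3, 4}.
Removing those from 1–6 leaves {1, 2} as the candidates for r5c6.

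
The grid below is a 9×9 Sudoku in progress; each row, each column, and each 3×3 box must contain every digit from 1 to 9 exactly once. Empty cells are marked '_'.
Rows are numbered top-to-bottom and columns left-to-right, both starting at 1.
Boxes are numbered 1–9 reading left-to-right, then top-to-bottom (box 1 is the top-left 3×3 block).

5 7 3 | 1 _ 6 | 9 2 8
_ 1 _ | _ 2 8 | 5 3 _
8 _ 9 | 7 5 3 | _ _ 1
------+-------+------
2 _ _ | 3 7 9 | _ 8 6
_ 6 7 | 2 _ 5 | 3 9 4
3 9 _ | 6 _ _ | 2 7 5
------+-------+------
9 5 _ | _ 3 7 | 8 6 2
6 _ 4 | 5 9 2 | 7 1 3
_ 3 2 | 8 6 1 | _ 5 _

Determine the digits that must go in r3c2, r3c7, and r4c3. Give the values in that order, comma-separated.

For r3c2:
  Consider where 2 can go in column 2.
  r4c2 is out (row 4 already has a 2).
  r8c2 is out (row 8 already has a 2).
  So the only cell in column 2 that can hold 2 is r3c2.
  So r3c2 = 2.
For r3c7:
  Consider where 6 can go in column 7.
  r4c7 is out (row 4 already has a 6).
  r9c7 is out (row 9 already has a 6).
  So the only cell in column 7 that can hold 6 is r3c7.
  So r3c7 = 6.
For r4c3:
  Consider where 5 can go in row 4.
  r4c2 is out (column 2 already has a 5).
  r4c7 is out (column 7 already has a 5).
  So the only cell in row 4 that can hold 5 is r4c3.
  So r4c3 = 5.

2,6,5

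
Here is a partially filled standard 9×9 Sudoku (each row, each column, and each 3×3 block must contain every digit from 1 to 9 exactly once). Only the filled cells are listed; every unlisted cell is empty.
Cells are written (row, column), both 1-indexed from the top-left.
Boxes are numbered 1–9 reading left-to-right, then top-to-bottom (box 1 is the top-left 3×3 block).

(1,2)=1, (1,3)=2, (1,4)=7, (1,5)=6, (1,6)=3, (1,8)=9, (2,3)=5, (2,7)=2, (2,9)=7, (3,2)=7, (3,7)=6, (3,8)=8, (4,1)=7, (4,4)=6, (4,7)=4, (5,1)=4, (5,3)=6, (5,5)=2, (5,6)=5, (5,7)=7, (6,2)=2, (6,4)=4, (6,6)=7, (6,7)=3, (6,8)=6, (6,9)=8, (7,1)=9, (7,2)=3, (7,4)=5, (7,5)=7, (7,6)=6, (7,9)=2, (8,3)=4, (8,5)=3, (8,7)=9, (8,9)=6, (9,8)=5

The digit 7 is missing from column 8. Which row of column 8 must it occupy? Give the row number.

8

Consider where 7 can go in column 8.
(2,8) is out (row 2 already has a 7).
(4,8) is out (row 4 already has a 7).
(5,8) is out (row 5 already has a 7).
(7,8) is out (row 7 already has a 7).
So the only cell in column 8 that can hold 7 is (8,8).
That is row 8.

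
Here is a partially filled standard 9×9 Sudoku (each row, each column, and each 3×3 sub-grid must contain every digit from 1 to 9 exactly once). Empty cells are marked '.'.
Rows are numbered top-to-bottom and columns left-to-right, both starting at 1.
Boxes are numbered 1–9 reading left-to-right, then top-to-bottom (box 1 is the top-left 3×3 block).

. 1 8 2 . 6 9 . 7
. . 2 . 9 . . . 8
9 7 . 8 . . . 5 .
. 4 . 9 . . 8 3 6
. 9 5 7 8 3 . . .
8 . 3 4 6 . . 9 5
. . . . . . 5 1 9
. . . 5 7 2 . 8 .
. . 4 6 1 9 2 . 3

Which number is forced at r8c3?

9

Cell r8c3 itself could take any of {1, 6, 9} by direct elimination.
Consider where 9 can go in row 8.
r8c1 is out (column 1 already has a 9).
r8c2 is out (column 2 already has a 9).
r8c7 is out (column 7 already has a 9).
r8c9 is out (column 9 already has a 9).
So the only cell in row 8 that can hold 9 is r8c3.
Therefore r8c3 = 9.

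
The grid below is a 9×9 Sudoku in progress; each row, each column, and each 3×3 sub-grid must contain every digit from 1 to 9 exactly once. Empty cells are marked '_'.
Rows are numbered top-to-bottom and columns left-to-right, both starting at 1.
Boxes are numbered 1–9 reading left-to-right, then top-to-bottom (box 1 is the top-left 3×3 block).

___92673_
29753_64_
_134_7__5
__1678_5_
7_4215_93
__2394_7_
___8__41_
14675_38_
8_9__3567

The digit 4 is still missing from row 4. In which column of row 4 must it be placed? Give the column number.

Consider where 4 can go in row 4.
R4C1 is out (box 4 already has a 4).
R4C2 is out (column 2 already has a 4).
R4C7 is out (column 7 already has a 4).
So the only cell in row 4 that can hold 4 is R4C9.
That is column 9.

9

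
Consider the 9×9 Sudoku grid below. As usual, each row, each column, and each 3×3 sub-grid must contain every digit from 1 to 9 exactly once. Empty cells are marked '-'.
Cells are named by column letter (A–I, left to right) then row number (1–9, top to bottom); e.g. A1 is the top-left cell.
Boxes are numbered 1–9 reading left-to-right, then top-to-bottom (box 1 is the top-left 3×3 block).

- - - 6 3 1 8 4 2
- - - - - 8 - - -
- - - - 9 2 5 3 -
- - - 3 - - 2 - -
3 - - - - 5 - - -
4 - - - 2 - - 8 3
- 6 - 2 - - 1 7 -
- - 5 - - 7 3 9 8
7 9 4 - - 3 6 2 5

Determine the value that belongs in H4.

5

Cell H4 itself could take any of {1, 5, 6} by direct elimination.
Consider where 5 can go in column H.
H2 is out (box 3 already has a 5).
H5 is out (row 5 already has a 5).
So the only cell in column H that can hold 5 is H4.
Therefore H4 = 5.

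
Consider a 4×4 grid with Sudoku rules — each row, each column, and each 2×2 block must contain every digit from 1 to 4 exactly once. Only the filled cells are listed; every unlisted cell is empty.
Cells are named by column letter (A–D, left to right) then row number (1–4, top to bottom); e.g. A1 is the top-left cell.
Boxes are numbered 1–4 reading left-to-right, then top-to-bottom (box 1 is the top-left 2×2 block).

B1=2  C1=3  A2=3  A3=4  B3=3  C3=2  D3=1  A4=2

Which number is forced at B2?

4

Cell B2 itself could take any of {1, 4} by direct elimination.
Consider where 4 can go in column B.
B4 is out (box 3 already has a 4).
So the only cell in column B that can hold 4 is B2.
Therefore B2 = 4.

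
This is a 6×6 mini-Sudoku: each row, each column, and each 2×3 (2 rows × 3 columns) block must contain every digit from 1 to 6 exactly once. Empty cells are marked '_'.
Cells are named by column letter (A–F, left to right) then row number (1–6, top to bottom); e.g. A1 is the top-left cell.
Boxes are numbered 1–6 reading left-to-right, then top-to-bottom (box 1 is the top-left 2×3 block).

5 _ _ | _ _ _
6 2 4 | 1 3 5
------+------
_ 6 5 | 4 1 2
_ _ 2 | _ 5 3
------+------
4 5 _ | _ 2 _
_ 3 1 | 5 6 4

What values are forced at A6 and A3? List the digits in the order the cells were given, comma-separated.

2,3

For A6:
  Row 6 already contains {1, 3, 4, 5, 6}.
  Column A already contains {4, 5, 6}.
  Its 2×3 block (box 5) already contains {1, 3, 4, 5}.
  The only value from 1–6 not eliminated is 2, so A6 = 2.
For A3:
  Row 3 already contains {1, 2, 4, 5, 6}.
  Column A already contains {4, 5, 6}.
  Its 2×3 block (box 3) already contains {2, 5, 6}.
  The only value from 1–6 not eliminated is 3, so A3 = 3.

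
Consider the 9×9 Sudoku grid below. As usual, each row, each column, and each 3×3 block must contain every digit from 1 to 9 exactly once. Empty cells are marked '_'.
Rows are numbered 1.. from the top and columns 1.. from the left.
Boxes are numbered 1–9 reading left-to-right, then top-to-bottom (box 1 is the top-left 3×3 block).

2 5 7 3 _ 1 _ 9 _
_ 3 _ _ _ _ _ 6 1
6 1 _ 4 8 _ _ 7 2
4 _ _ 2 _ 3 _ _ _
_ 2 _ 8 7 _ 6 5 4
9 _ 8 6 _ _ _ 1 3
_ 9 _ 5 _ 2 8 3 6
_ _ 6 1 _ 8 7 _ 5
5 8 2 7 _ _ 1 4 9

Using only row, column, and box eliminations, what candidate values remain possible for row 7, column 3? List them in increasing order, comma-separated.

1,4

Row 7 already contains {2, 3, 5, 6, 8, 9}.
Column 3 already contains {2, 6, 7, 8}.
Its 3×3 block (box 7) already contains {2, 5, 6, 8, 9}.
Removing those from 1–9 leaves {1, 4} as the candidates for row 7, column 3.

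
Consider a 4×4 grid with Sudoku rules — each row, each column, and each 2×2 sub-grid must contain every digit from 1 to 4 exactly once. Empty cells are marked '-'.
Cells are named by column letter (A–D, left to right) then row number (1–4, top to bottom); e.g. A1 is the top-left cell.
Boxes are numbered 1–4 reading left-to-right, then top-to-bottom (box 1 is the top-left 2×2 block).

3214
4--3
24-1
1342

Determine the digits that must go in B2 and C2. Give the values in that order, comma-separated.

For B2:
  Row 2 already contains {3, 4}.
  Column B already contains {2, 3, 4}.
  Its 2×2 block (box 1) already contains {2, 3, 4}.
  The only value from 1–4 not eliminated is 1, so B2 = 1.
For C2:
  Row 2 already contains {3, 4}.
  Column C already contains {1, 4}.
  Its 2×2 block (box 2) already contains {1, 3, 4}.
  The only value from 1–4 not eliminated is 2, so C2 = 2.

1,2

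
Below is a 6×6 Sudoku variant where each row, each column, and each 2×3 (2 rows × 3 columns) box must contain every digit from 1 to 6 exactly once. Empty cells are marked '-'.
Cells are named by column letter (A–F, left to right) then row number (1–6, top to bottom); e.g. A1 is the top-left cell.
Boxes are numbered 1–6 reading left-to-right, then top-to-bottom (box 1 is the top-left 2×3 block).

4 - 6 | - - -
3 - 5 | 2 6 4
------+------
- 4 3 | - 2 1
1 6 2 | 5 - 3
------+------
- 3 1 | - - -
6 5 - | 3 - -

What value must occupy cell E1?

3

Cell E1 itself could take any of {1, 3, 5} by direct elimination.
Consider where 3 can go in row 1.
B1 is out (column B already has a 3).
D1 is out (column D already has a 3).
F1 is out (column F already has a 3).
So the only cell in row 1 that can hold 3 is E1.
Therefore E1 = 3.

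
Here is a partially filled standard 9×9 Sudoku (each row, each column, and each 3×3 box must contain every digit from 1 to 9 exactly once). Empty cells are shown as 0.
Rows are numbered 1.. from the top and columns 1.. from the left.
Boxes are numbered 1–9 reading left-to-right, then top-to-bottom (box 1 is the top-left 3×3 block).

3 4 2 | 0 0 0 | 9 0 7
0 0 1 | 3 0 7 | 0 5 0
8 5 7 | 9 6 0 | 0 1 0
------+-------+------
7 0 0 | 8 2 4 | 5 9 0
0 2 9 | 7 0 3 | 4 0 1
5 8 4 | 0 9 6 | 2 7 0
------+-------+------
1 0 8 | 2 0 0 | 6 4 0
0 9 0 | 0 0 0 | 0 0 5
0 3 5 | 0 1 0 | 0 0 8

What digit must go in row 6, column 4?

Row 6 already contains {2, 4, 5, 6, 7, 8, 9}.
Column 4 already contains {2, 3, 7, 8, 9}.
Its 3×3 block (box 5) already contains {2, 3, 4, 6, 7, 8, 9}.
The only value from 1–9 not eliminated is 1, so row 6, column 4 = 1.

1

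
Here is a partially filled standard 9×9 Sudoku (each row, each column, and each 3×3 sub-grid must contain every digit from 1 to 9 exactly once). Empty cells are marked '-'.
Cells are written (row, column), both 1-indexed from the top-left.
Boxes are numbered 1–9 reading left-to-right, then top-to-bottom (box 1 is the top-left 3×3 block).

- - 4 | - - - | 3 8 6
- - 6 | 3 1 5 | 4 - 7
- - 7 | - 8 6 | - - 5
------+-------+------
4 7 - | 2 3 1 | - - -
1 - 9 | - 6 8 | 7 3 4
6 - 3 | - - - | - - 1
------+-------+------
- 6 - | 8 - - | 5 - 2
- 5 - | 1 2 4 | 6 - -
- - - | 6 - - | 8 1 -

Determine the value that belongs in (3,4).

4

Cell (3,4) itself could take any of {4, 9} by direct elimination.
Consider where 4 can go in row 3.
(3,1) is out (column 1 already has a 4).
(3,2) is out (box 1 already has a 4).
(3,7) is out (column 7 already has a 4).
(3,8) is out (box 3 already has a 4).
So the only cell in row 3 that can hold 4 is (3,4).
Therefore (3,4) = 4.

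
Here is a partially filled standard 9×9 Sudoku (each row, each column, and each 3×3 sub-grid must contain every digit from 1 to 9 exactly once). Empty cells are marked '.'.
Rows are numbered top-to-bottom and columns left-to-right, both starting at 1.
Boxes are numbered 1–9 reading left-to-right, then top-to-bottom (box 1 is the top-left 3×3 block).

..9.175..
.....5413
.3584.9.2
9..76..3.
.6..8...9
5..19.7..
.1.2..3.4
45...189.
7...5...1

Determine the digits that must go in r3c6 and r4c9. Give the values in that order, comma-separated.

6,5

For r3c6:
  Row 3 already contains {2, 3, 4, 5, 8, 9}.
  Column 6 already contains {1, 5, 7}.
  Its 3×3 block (box 2) already contains {1, 4, 5, 7, 8}.
  The only value from 1–9 not eliminated is 6, so r3c6 = 6.
For r4c9:
  Consider where 5 can go in row 4.
  r4c2 is out (column 2 already has a 5).
  r4c3 is out (column 3 already has a 5).
  r4c6 is out (column 6 already has a 5).
  r4c7 is out (column 7 already has a 5).
  So the only cell in row 4 that can hold 5 is r4c9.
  So r4c9 = 5.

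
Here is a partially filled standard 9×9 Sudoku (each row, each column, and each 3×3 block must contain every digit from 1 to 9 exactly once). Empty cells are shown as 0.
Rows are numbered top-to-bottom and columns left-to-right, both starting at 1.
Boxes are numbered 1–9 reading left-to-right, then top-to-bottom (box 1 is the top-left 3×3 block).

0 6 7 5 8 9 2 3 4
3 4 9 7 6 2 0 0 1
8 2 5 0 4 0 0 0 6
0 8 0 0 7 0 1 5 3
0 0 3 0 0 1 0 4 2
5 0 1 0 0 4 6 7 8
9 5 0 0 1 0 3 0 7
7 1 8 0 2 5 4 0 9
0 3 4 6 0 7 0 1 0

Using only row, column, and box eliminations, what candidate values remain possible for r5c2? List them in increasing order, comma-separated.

7,9

Row 5 already contains {1, 2, 3, 4}.
Column 2 already contains {1, 2, 3, 4, 5, 6, 8}.
Its 3×3 block (box 4) already contains {1, 3, 5, 8}.
Removing those from 1–9 leaves {7, 9} as the candidates for r5c2.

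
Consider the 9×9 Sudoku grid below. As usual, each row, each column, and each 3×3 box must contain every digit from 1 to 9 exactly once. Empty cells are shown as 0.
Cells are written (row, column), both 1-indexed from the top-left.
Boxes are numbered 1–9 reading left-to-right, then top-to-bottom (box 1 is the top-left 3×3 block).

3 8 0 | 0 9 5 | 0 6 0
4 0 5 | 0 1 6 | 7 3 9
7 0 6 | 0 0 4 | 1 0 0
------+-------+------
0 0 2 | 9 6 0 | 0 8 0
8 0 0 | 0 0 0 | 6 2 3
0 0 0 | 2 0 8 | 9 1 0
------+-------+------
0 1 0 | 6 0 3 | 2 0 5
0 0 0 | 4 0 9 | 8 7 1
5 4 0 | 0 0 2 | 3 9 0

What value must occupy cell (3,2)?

9

Cell (3,2) itself could take any of {2, 9} by direct elimination.
Consider where 9 can go in box 1.
(1,3) is out (row 1 already has a 9).
(2,2) is out (row 2 already has a 9).
So the only cell in box 1 that can hold 9 is (3,2).
Therefore (3,2) = 9.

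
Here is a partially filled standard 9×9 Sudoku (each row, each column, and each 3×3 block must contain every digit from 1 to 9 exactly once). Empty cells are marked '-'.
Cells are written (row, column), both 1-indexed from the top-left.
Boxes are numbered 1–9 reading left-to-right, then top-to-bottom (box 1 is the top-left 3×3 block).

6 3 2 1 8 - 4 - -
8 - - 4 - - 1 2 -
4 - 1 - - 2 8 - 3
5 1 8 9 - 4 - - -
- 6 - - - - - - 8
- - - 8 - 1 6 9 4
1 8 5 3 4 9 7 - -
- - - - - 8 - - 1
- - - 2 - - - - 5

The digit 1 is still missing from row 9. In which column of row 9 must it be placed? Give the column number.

Consider where 1 can go in row 9.
(9,1) is out (column 1 already has a 1). (9,2) is out (column 2 already has a 1). (9,3) is out (column 3 already has a 1). (9,6) is out (column 6 already has a 1). The remaining empty cells in row 9 are similarly blocked.
So the only cell in row 9 that can hold 1 is (9,5).
That is column 5.

5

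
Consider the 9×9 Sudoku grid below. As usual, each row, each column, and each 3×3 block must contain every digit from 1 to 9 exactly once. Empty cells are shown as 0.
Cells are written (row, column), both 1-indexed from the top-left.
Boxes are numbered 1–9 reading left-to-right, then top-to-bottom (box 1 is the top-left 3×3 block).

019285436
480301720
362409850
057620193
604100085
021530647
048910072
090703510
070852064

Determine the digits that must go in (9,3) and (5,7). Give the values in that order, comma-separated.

For (9,3):
  Row 9 already contains {2, 4, 5, 6, 7, 8}.
  Column 3 already contains {1, 2, 4, 7, 8, 9}.
  Its 3×3 block (box 7) already contains {4, 7, 8, 9}.
  The only value from 1–9 not eliminated is 3, so (9,3) = 3.
For (5,7):
  Row 5 already contains {1, 4, 5, 6, 8}.
  Column 7 already contains {1, 4, 5, 6, 7, 8}.
  Its 3×3 block (box 6) already contains {1, 3, 4, 5, 6, 7, 8, 9}.
  The only value from 1–9 not eliminated is 2, so (5,7) = 2.

3,2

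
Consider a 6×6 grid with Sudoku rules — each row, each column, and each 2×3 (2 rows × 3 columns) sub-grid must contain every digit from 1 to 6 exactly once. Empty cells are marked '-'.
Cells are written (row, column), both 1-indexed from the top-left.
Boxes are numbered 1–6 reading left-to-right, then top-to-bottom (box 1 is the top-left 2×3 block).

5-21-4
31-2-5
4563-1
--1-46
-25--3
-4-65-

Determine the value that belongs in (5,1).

Cell (5,1) itself could take any of {1, 6} by direct elimination.
Consider where 6 can go in column 1.
(4,1) is out (row 4 already has a 6).
(6,1) is out (row 6 already has a 6).
So the only cell in column 1 that can hold 6 is (5,1).
Therefore (5,1) = 6.

6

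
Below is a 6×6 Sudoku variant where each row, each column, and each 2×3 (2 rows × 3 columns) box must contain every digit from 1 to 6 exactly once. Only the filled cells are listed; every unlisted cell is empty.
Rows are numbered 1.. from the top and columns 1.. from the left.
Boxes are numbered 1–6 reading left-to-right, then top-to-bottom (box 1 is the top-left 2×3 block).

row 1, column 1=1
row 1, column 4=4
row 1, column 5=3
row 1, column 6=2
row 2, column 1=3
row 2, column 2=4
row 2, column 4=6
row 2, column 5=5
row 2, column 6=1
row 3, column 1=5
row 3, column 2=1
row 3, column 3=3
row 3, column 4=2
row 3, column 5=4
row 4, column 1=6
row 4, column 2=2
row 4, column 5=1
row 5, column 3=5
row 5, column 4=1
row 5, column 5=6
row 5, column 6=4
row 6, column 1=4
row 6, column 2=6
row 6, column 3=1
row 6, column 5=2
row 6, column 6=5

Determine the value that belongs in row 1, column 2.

5

Row 1 already contains {1, 2, 3, 4}.
Column 2 already contains {1, 2, 4, 6}.
Its 2×3 block (box 1) already contains {1, 3, 4}.
The only value from 1–6 not eliminated is 5, so row 1, column 2 = 5.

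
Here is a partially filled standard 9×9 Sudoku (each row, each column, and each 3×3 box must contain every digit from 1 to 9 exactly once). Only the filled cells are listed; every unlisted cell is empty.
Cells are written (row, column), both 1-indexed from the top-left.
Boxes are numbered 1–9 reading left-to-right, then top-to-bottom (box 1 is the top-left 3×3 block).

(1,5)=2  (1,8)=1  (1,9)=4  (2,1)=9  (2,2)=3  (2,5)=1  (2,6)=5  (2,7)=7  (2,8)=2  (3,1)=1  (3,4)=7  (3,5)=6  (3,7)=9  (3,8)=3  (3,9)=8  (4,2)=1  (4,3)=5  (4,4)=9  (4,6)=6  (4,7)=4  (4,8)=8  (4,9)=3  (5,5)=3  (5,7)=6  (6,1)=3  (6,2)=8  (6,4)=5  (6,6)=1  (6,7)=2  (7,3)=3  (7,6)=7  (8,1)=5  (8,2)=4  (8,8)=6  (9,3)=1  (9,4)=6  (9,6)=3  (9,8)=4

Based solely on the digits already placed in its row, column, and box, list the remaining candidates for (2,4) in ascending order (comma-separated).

4,8

Row 2 already contains {1, 2, 3, 5, 7, 9}.
Column 4 already contains {5, 6, 7, 9}.
Its 3×3 block (box 2) already contains {1, 2, 5, 6, 7}.
Removing those from 1–9 leaves {4, 8} as the candidates for (2,4).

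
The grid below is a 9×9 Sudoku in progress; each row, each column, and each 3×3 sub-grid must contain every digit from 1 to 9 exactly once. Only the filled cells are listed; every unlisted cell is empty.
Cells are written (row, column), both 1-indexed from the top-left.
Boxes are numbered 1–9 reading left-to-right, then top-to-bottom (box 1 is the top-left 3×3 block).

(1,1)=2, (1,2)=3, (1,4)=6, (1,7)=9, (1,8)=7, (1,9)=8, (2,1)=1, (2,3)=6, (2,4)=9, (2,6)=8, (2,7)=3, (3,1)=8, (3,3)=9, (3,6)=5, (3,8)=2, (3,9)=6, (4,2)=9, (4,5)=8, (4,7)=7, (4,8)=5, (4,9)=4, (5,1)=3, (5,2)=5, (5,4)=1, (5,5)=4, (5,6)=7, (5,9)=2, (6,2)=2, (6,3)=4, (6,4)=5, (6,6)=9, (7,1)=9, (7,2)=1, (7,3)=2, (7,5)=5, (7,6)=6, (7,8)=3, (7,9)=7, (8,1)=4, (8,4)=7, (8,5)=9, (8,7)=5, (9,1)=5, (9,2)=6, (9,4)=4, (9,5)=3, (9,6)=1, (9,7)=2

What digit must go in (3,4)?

3

Row 3 already contains {2, 5, 6, 8, 9}.
Column 4 already contains {1, 4, 5, 6, 7, 9}.
Its 3×3 block (box 2) already contains {5, 6, 8, 9}.
The only value from 1–9 not eliminated is 3, so (3,4) = 3.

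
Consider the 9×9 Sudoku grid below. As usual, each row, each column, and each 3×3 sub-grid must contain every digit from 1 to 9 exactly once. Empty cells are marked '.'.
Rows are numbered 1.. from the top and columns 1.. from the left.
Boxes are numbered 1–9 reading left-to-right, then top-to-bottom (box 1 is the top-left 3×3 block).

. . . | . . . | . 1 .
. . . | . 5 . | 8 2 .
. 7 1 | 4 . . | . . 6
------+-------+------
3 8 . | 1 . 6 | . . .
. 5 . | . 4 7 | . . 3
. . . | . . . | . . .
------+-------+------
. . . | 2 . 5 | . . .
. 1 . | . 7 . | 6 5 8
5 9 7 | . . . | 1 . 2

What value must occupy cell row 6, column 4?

5

Cell row 6, column 4 itself could take any of {3, 5, 8, 9} by direct elimination.
Consider where 5 can go in column 4.
row 1, column 4 is out (box 2 already has a 5).
row 2, column 4 is out (row 2 already has a 5).
row 5, column 4 is out (row 5 already has a 5).
row 8, column 4 is out (row 8 already has a 5).
row 9, column 4 is out (row 9 already has a 5).
So the only cell in column 4 that can hold 5 is row 6, column 4.
Therefore row 6, column 4 = 5.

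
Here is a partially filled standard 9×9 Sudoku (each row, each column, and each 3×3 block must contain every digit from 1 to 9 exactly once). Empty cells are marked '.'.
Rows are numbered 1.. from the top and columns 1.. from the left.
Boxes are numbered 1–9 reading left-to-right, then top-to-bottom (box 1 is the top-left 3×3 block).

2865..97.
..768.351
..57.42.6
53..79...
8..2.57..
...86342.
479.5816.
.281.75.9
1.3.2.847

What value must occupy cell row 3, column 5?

Cell row 3, column 5 itself could take any of {1, 3, 9} by direct elimination.
Consider where 9 can go in column 5.
row 1, column 5 is out (row 1 already has a 9).
row 5, column 5 is out (box 5 already has a 9).
row 8, column 5 is out (row 8 already has a 9).
So the only cell in column 5 that can hold 9 is row 3, column 5.
Therefore row 3, column 5 = 9.

9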